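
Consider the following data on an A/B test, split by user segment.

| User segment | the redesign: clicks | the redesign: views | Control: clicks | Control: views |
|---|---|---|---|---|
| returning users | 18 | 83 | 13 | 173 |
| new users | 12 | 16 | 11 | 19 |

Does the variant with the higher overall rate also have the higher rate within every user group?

Returning users: the redesign 18/83 = 21.7%, Control 13/173 = 7.5% → the redesign
New users: the redesign 12/16 = 75.0%, Control 11/19 = 57.9% → the redesign
Overall: the redesign 30/99 = 30.3%, Control 24/192 = 12.5% → the redesign
The redesign wins overall and in every user group — no reversal.

Yes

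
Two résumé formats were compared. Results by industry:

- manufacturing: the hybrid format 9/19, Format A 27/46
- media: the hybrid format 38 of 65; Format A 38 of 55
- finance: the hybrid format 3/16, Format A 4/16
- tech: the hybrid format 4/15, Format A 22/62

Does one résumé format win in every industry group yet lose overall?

No

Manufacturing: the hybrid format 9/19 = 47.4%, Format A 27/46 = 58.7% → Format A
Media: the hybrid format 38/65 = 58.5%, Format A 38/55 = 69.1% → Format A
Finance: the hybrid format 3/16 = 18.8%, Format A 4/16 = 25.0% → Format A
Tech: the hybrid format 4/15 = 26.7%, Format A 22/62 = 35.5% → Format A
Overall: the hybrid format 54/115 = 47.0%, Format A 91/179 = 50.8% → Format A
Format A wins overall and in every industry group — no reversal.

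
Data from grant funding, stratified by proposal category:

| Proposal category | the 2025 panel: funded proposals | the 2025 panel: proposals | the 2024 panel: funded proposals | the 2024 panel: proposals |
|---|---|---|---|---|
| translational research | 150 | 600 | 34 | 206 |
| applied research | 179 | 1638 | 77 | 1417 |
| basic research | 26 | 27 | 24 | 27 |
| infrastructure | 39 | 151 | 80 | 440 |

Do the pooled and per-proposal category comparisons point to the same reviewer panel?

Translational research: the 2025 panel 150/600 = 25.0%, the 2024 panel 34/206 = 16.5% → the 2025 panel
Applied research: the 2025 panel 179/1638 = 10.9%, the 2024 panel 77/1417 = 5.4% → the 2025 panel
Basic research: the 2025 panel 26/27 = 96.3%, the 2024 panel 24/27 = 88.9% → the 2025 panel
Infrastructure: the 2025 panel 39/151 = 25.8%, the 2024 panel 80/440 = 18.2% → the 2025 panel
Overall: the 2025 panel 394/2416 = 16.3%, the 2024 panel 215/2090 = 10.3% → the 2025 panel
The 2025 panel wins overall and in every proposal group — no reversal.

Yes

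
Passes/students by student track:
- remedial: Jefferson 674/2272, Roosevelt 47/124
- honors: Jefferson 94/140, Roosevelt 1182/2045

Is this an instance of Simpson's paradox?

No

Remedial: Jefferson 674/2272 = 29.7%, Roosevelt 47/124 = 37.9% → Roosevelt
Honors: Jefferson 94/140 = 67.1%, Roosevelt 1182/2045 = 57.8% → Jefferson
Overall: Jefferson 768/2412 = 31.8%, Roosevelt 1229/2169 = 56.7% → Roosevelt
Neither sweeps: Jefferson wins 1 of 2 groups, Roosevelt wins 1. Roosevelt wins overall but not every group — no Simpson reversal.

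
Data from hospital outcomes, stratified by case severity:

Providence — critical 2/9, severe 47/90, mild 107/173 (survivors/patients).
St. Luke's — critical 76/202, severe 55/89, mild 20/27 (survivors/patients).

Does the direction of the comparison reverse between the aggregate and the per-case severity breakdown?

Critical: Providence 2/9 = 22.2%, St. Luke's 76/202 = 37.6% → St. Luke's
Severe: Providence 47/90 = 52.2%, St. Luke's 55/89 = 61.8% → St. Luke's
Mild: Providence 107/173 = 61.8%, St. Luke's 20/27 = 74.1% → St. Luke's
Overall: Providence 156/272 = 57.4%, St. Luke's 151/318 = 47.5% → Providence
St. Luke's wins each case group but Providence wins overall — the comparison reverses. St. Luke's's patients skew toward critical, which has a lower base rate.

Yes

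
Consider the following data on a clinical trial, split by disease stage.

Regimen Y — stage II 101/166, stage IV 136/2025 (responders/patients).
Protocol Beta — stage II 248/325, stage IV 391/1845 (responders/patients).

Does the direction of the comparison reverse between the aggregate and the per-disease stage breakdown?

No

Stage II: Regimen Y 101/166 = 60.8%, Protocol Beta 248/325 = 76.3% → Protocol Beta
Stage IV: Regimen Y 136/2025 = 6.7%, Protocol Beta 391/1845 = 21.2% → Protocol Beta
Overall: Regimen Y 237/2191 = 10.8%, Protocol Beta 639/2170 = 29.4% → Protocol Beta
Protocol Beta wins overall and in every disease group — no reversal.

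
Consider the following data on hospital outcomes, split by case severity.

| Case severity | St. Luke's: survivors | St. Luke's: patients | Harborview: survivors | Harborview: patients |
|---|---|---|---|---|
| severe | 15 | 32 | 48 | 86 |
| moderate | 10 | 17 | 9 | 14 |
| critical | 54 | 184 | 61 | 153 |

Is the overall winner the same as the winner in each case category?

Severe: St. Luke's 15/32 = 46.9%, Harborview 48/86 = 55.8% → Harborview
Moderate: St. Luke's 10/17 = 58.8%, Harborview 9/14 = 64.3% → Harborview
Critical: St. Luke's 54/184 = 29.3%, Harborview 61/153 = 39.9% → Harborview
Overall: St. Luke's 79/233 = 33.9%, Harborview 118/253 = 46.6% → Harborview
Harborview wins overall and in every case group — no reversal.

Yes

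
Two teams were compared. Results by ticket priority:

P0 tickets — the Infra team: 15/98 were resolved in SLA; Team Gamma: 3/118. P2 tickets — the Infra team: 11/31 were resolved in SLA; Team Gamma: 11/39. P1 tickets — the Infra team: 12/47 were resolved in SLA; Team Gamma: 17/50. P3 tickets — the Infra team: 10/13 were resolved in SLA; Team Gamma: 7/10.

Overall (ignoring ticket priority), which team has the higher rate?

the Infra team

P0: the Infra team 15/98 = 15.3%, Team Gamma 3/118 = 2.5% → the Infra team
P2: the Infra team 11/31 = 35.5%, Team Gamma 11/39 = 28.2% → the Infra team
P1: the Infra team 12/47 = 25.5%, Team Gamma 17/50 = 34.0% → Team Gamma
P3: the Infra team 10/13 = 76.9%, Team Gamma 7/10 = 70.0% → the Infra team
Overall: the Infra team 48/189 = 25.4%, Team Gamma 38/217 = 17.5% → the Infra team
(Neither sweeps every ticket group, but the Infra team has the higher pooled rate.)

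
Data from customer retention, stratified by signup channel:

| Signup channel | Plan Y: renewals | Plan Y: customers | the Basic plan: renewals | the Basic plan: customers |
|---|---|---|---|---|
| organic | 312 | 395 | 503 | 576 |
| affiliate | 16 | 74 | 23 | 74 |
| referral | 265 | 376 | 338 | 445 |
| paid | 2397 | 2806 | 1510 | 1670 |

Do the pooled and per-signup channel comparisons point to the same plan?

Organic: Plan Y 312/395 = 79.0%, the Basic plan 503/576 = 87.3% → the Basic plan
Affiliate: Plan Y 16/74 = 21.6%, the Basic plan 23/74 = 31.1% → the Basic plan
Referral: Plan Y 265/376 = 70.5%, the Basic plan 338/445 = 76.0% → the Basic plan
Paid: Plan Y 2397/2806 = 85.4%, the Basic plan 1510/1670 = 90.4% → the Basic plan
Overall: Plan Y 2990/3651 = 81.9%, the Basic plan 2374/2765 = 85.9% → the Basic plan
The Basic plan wins overall and in every signup group — no reversal.

Yes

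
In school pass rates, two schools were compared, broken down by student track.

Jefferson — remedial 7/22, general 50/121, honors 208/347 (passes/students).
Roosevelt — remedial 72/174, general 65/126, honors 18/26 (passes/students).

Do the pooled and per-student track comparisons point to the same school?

No

Remedial: Jefferson 7/22 = 31.8%, Roosevelt 72/174 = 41.4% → Roosevelt
General: Jefferson 50/121 = 41.3%, Roosevelt 65/126 = 51.6% → Roosevelt
Honors: Jefferson 208/347 = 59.9%, Roosevelt 18/26 = 69.2% → Roosevelt
Overall: Jefferson 265/490 = 54.1%, Roosevelt 155/326 = 47.5% → Jefferson
Roosevelt wins each student group but Jefferson wins overall — the comparison reverses. Roosevelt's students skew toward remedial, which has a lower base rate.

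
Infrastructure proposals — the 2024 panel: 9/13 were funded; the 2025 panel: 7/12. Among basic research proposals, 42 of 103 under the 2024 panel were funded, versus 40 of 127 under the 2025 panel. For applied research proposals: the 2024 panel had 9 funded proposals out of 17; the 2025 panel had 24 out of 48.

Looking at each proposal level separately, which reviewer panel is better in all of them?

Infrastructure: the 2024 panel 9/13 = 69.2%, the 2025 panel 7/12 = 58.3% → the 2024 panel
Basic research: the 2024 panel 42/103 = 40.8%, the 2025 panel 40/127 = 31.5% → the 2024 panel
Applied research: the 2024 panel 9/17 = 52.9%, the 2025 panel 24/48 = 50.0% → the 2024 panel
The 2024 panel has the higher rate in all 3 groups.

the 2024 panel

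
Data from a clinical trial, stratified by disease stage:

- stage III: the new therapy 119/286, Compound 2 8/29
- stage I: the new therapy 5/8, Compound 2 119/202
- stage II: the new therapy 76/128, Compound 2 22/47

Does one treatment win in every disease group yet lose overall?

Yes

Stage III: the new therapy 119/286 = 41.6%, Compound 2 8/29 = 27.6% → the new therapy
Stage I: the new therapy 5/8 = 62.5%, Compound 2 119/202 = 58.9% → the new therapy
Stage II: the new therapy 76/128 = 59.4%, Compound 2 22/47 = 46.8% → the new therapy
Overall: the new therapy 200/422 = 47.4%, Compound 2 149/278 = 53.6% → Compound 2
The new therapy wins each disease group but Compound 2 wins overall — the comparison reverses. The new therapy's patients skew toward stage III, which has a lower base rate.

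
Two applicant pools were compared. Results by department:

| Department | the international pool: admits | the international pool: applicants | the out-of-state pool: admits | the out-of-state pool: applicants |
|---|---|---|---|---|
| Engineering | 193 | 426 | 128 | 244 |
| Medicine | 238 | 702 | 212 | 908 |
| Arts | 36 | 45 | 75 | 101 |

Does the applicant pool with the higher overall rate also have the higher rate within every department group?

Engineering: the international pool 193/426 = 45.3%, the out-of-state pool 128/244 = 52.5% → the out-of-state pool
Medicine: the international pool 238/702 = 33.9%, the out-of-state pool 212/908 = 23.3% → the international pool
Arts: the international pool 36/45 = 80.0%, the out-of-state pool 75/101 = 74.3% → the international pool
Overall: the international pool 467/1173 = 39.8%, the out-of-state pool 415/1253 = 33.1% → the international pool
Neither sweeps: the international pool wins 2 of 3 groups, the out-of-state pool wins 1. The international pool wins overall but not every group — no Simpson reversal.

No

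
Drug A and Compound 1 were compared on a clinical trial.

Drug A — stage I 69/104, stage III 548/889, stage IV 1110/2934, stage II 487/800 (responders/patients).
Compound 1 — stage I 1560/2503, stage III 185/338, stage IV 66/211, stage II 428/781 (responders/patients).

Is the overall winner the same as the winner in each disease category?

No

Stage I: Drug A 69/104 = 66.3%, Compound 1 1560/2503 = 62.3% → Drug A
Stage III: Drug A 548/889 = 61.6%, Compound 1 185/338 = 54.7% → Drug A
Stage IV: Drug A 1110/2934 = 37.8%, Compound 1 66/211 = 31.3% → Drug A
Stage II: Drug A 487/800 = 60.9%, Compound 1 428/781 = 54.8% → Drug A
Overall: Drug A 2214/4727 = 46.8%, Compound 1 2239/3833 = 58.4% → Compound 1
Drug A wins each disease group but Compound 1 wins overall — the comparison reverses. Drug A's patients skew toward stage IV, which has a lower base rate.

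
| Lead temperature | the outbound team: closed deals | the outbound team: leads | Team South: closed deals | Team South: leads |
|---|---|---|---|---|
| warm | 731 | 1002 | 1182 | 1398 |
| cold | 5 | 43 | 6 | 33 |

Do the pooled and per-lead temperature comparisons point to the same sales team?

Warm: the outbound team 731/1002 = 73.0%, Team South 1182/1398 = 84.5% → Team South
Cold: the outbound team 5/43 = 11.6%, Team South 6/33 = 18.2% → Team South
Overall: the outbound team 736/1045 = 70.4%, Team South 1188/1431 = 83.0% → Team South
Team South wins overall and in every lead group — no reversal.

Yes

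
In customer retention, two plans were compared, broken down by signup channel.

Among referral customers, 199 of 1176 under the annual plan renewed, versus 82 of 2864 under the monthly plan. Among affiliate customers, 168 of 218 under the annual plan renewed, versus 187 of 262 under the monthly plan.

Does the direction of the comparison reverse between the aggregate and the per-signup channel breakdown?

No

Referral: the annual plan 199/1176 = 16.9%, the monthly plan 82/2864 = 2.9% → the annual plan
Affiliate: the annual plan 168/218 = 77.1%, the monthly plan 187/262 = 71.4% → the annual plan
Overall: the annual plan 367/1394 = 26.3%, the monthly plan 269/3126 = 8.6% → the annual plan
The annual plan wins overall and in every signup group — no reversal.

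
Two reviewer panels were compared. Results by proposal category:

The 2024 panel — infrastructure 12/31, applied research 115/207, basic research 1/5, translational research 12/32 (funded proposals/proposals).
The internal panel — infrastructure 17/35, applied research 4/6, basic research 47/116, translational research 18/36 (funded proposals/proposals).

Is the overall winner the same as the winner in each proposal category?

No

Infrastructure: the 2024 panel 12/31 = 38.7%, the internal panel 17/35 = 48.6% → the internal panel
Applied research: the 2024 panel 115/207 = 55.6%, the internal panel 4/6 = 66.7% → the internal panel
Basic research: the 2024 panel 1/5 = 20.0%, the internal panel 47/116 = 40.5% → the internal panel
Translational research: the 2024 panel 12/32 = 37.5%, the internal panel 18/36 = 50.0% → the internal panel
Overall: the 2024 panel 140/275 = 50.9%, the internal panel 86/193 = 44.6% → the 2024 panel
The internal panel wins each proposal group but the 2024 panel wins overall — the comparison reverses. The internal panel's proposals skew toward basic research, which has a lower base rate.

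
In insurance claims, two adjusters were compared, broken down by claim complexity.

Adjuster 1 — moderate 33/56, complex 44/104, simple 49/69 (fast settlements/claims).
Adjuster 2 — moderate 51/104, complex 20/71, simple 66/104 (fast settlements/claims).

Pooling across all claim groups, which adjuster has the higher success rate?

Moderate: Adjuster 1 33/56 = 58.9%, Adjuster 2 51/104 = 49.0% → Adjuster 1
Complex: Adjuster 1 44/104 = 42.3%, Adjuster 2 20/71 = 28.2% → Adjuster 1
Simple: Adjuster 1 49/69 = 71.0%, Adjuster 2 66/104 = 63.5% → Adjuster 1
Overall: Adjuster 1 126/229 = 55.0%, Adjuster 2 137/279 = 49.1% → Adjuster 1

Adjuster 1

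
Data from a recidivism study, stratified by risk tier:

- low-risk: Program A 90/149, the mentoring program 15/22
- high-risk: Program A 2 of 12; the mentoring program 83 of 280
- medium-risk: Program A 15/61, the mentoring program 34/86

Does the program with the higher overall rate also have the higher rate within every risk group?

No

Low-risk: Program A 90/149 = 60.4%, the mentoring program 15/22 = 68.2% → the mentoring program
High-risk: Program A 2/12 = 16.7%, the mentoring program 83/280 = 29.6% → the mentoring program
Medium-risk: Program A 15/61 = 24.6%, the mentoring program 34/86 = 39.5% → the mentoring program
Overall: Program A 107/222 = 48.2%, the mentoring program 132/388 = 34.0% → Program A
The mentoring program wins each risk group but Program A wins overall — the comparison reverses. The mentoring program's participants skew toward high-risk, which has a lower base rate.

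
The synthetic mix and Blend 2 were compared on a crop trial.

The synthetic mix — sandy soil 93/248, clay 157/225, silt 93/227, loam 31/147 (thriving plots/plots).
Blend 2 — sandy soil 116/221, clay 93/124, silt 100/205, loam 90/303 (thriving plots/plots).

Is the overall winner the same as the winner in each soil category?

Sandy soil: the synthetic mix 93/248 = 37.5%, Blend 2 116/221 = 52.5% → Blend 2
Clay: the synthetic mix 157/225 = 69.8%, Blend 2 93/124 = 75.0% → Blend 2
Silt: the synthetic mix 93/227 = 41.0%, Blend 2 100/205 = 48.8% → Blend 2
Loam: the synthetic mix 31/147 = 21.1%, Blend 2 90/303 = 29.7% → Blend 2
Overall: the synthetic mix 374/847 = 44.2%, Blend 2 399/853 = 46.8% → Blend 2
Blend 2 wins overall and in every soil group — no reversal.

Yes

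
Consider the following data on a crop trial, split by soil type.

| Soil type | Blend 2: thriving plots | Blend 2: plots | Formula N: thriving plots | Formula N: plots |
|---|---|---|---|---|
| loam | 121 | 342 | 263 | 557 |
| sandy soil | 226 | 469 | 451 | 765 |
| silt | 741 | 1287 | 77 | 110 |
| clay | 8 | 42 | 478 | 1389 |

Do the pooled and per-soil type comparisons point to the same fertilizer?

Loam: Blend 2 121/342 = 35.4%, Formula N 263/557 = 47.2% → Formula N
Sandy soil: Blend 2 226/469 = 48.2%, Formula N 451/765 = 59.0% → Formula N
Silt: Blend 2 741/1287 = 57.6%, Formula N 77/110 = 70.0% → Formula N
Clay: Blend 2 8/42 = 19.0%, Formula N 478/1389 = 34.4% → Formula N
Overall: Blend 2 1096/2140 = 51.2%, Formula N 1269/2821 = 45.0% → Blend 2
Formula N wins each soil group but Blend 2 wins overall — the comparison reverses. Formula N's plots skew toward clay, which has a lower base rate.

No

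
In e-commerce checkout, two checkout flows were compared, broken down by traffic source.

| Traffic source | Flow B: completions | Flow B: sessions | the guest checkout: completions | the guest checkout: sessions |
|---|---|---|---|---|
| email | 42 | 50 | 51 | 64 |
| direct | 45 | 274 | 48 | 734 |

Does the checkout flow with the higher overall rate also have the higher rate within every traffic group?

Yes

Email: Flow B 42/50 = 84.0%, the guest checkout 51/64 = 79.7% → Flow B
Direct: Flow B 45/274 = 16.4%, the guest checkout 48/734 = 6.5% → Flow B
Overall: Flow B 87/324 = 26.9%, the guest checkout 99/798 = 12.4% → Flow B
Flow B wins overall and in every traffic group — no reversal.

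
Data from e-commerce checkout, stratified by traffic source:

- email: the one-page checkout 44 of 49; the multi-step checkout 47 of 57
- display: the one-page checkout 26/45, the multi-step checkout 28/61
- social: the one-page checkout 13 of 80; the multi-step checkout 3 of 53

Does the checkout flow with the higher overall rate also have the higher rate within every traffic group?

Yes

Email: the one-page checkout 44/49 = 89.8%, the multi-step checkout 47/57 = 82.5% → the one-page checkout
Display: the one-page checkout 26/45 = 57.8%, the multi-step checkout 28/61 = 45.9% → the one-page checkout
Social: the one-page checkout 13/80 = 16.2%, the multi-step checkout 3/53 = 5.7% → the one-page checkout
Overall: the one-page checkout 83/174 = 47.7%, the multi-step checkout 78/171 = 45.6% → the one-page checkout
The one-page checkout wins overall and in every traffic group — no reversal.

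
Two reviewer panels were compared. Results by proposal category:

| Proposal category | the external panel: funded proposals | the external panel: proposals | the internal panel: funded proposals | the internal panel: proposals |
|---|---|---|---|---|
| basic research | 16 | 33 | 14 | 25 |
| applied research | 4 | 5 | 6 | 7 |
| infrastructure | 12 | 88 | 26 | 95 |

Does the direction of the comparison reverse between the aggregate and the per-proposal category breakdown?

Basic research: the external panel 16/33 = 48.5%, the internal panel 14/25 = 56.0% → the internal panel
Applied research: the external panel 4/5 = 80.0%, the internal panel 6/7 = 85.7% → the internal panel
Infrastructure: the external panel 12/88 = 13.6%, the internal panel 26/95 = 27.4% → the internal panel
Overall: the external panel 32/126 = 25.4%, the internal panel 46/127 = 36.2% → the internal panel
The internal panel wins overall and in every proposal group — no reversal.

No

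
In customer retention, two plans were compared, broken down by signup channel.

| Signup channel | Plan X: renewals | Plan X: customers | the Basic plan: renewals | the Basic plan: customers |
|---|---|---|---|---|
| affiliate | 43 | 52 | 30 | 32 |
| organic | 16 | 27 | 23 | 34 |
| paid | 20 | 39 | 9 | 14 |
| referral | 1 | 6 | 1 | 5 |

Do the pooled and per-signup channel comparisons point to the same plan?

Yes

Affiliate: Plan X 43/52 = 82.7%, the Basic plan 30/32 = 93.8% → the Basic plan
Organic: Plan X 16/27 = 59.3%, the Basic plan 23/34 = 67.6% → the Basic plan
Paid: Plan X 20/39 = 51.3%, the Basic plan 9/14 = 64.3% → the Basic plan
Referral: Plan X 1/6 = 16.7%, the Basic plan 1/5 = 20.0% → the Basic plan
Overall: Plan X 80/124 = 64.5%, the Basic plan 63/85 = 74.1% → the Basic plan
The Basic plan wins overall and in every signup group — no reversal.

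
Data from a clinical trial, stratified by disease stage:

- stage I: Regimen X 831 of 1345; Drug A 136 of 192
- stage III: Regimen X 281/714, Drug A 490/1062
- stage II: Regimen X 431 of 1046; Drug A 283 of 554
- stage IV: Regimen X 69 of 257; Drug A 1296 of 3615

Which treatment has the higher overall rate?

Regimen X

Stage I: Regimen X 831/1345 = 61.8%, Drug A 136/192 = 70.8% → Drug A
Stage III: Regimen X 281/714 = 39.4%, Drug A 490/1062 = 46.1% → Drug A
Stage II: Regimen X 431/1046 = 41.2%, Drug A 283/554 = 51.1% → Drug A
Stage IV: Regimen X 69/257 = 26.8%, Drug A 1296/3615 = 35.9% → Drug A
Overall: Regimen X 1612/3362 = 47.9%, Drug A 2205/5423 = 40.7% → Regimen X
(Drug A wins every disease group but Regimen X wins overall — Drug A's patients skew toward the low-rate stage IV group.)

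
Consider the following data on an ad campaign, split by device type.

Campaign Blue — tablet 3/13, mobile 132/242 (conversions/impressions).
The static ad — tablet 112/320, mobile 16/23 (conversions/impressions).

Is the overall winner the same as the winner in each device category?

No

Tablet: Campaign Blue 3/13 = 23.1%, the static ad 112/320 = 35.0% → the static ad
Mobile: Campaign Blue 132/242 = 54.5%, the static ad 16/23 = 69.6% → the static ad
Overall: Campaign Blue 135/255 = 52.9%, the static ad 128/343 = 37.3% → Campaign Blue
The static ad wins each device group but Campaign Blue wins overall — the comparison reverses. The static ad's impressions skew toward tablet, which has a lower base rate.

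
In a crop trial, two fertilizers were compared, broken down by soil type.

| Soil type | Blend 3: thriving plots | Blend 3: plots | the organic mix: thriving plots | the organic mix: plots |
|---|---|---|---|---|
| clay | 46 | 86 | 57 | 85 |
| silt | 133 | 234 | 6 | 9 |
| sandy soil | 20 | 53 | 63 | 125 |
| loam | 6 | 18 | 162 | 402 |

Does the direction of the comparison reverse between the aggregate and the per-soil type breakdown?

Yes

Clay: Blend 3 46/86 = 53.5%, the organic mix 57/85 = 67.1% → the organic mix
Silt: Blend 3 133/234 = 56.8%, the organic mix 6/9 = 66.7% → the organic mix
Sandy soil: Blend 3 20/53 = 37.7%, the organic mix 63/125 = 50.4% → the organic mix
Loam: Blend 3 6/18 = 33.3%, the organic mix 162/402 = 40.3% → the organic mix
Overall: Blend 3 205/391 = 52.4%, the organic mix 288/621 = 46.4% → Blend 3
The organic mix wins each soil group but Blend 3 wins overall — the comparison reverses. The organic mix's plots skew toward loam, which has a lower base rate.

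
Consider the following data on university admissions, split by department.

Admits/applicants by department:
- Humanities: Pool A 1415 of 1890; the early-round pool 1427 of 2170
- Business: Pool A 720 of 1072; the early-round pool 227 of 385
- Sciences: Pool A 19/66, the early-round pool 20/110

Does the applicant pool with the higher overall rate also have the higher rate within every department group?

Yes

Humanities: Pool A 1415/1890 = 74.9%, the early-round pool 1427/2170 = 65.8% → Pool A
Business: Pool A 720/1072 = 67.2%, the early-round pool 227/385 = 59.0% → Pool A
Sciences: Pool A 19/66 = 28.8%, the early-round pool 20/110 = 18.2% → Pool A
Overall: Pool A 2154/3028 = 71.1%, the early-round pool 1674/2665 = 62.8% → Pool A
Pool A wins overall and in every department group — no reversal.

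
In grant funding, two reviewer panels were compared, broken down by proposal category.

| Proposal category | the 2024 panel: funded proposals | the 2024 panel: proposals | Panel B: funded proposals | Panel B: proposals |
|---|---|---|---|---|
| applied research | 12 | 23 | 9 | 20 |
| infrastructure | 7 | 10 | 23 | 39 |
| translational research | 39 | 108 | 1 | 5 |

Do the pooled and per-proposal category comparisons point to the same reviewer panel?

Applied research: the 2024 panel 12/23 = 52.2%, Panel B 9/20 = 45.0% → the 2024 panel
Infrastructure: the 2024 panel 7/10 = 70.0%, Panel B 23/39 = 59.0% → the 2024 panel
Translational research: the 2024 panel 39/108 = 36.1%, Panel B 1/5 = 20.0% → the 2024 panel
Overall: the 2024 panel 58/141 = 41.1%, Panel B 33/64 = 51.6% → Panel B
The 2024 panel wins each proposal group but Panel B wins overall — the comparison reverses. The 2024 panel's proposals skew toward translational research, which has a lower base rate.

No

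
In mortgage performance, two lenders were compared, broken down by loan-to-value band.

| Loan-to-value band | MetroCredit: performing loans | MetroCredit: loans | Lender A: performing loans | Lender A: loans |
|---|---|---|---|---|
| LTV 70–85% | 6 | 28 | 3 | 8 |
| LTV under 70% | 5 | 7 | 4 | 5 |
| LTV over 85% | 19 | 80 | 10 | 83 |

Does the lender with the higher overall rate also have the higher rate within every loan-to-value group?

No

LTV 70–85%: MetroCredit 6/28 = 21.4%, Lender A 3/8 = 37.5% → Lender A
LTV under 70%: MetroCredit 5/7 = 71.4%, Lender A 4/5 = 80.0% → Lender A
LTV over 85%: MetroCredit 19/80 = 23.8%, Lender A 10/83 = 12.0% → MetroCredit
Overall: MetroCredit 30/115 = 26.1%, Lender A 17/96 = 17.7% → MetroCredit
Neither sweeps: MetroCredit wins 1 of 3 groups, Lender A wins 2. MetroCredit wins overall but not every group — no Simpson reversal.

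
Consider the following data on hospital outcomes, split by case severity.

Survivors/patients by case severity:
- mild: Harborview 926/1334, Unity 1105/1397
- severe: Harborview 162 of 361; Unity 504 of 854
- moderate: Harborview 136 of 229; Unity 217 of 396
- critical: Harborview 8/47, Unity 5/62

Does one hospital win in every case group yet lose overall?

No

Mild: Harborview 926/1334 = 69.4%, Unity 1105/1397 = 79.1% → Unity
Severe: Harborview 162/361 = 44.9%, Unity 504/854 = 59.0% → Unity
Moderate: Harborview 136/229 = 59.4%, Unity 217/396 = 54.8% → Harborview
Critical: Harborview 8/47 = 17.0%, Unity 5/62 = 8.1% → Harborview
Overall: Harborview 1232/1971 = 62.5%, Unity 1831/2709 = 67.6% → Unity
Neither sweeps: Harborview wins 2 of 4 groups, Unity wins 2. Unity wins overall but not every group — no Simpson reversal.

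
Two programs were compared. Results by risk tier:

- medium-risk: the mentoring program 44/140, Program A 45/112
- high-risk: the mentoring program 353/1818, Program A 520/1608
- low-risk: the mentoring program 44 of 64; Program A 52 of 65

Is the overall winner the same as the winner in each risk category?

Medium-risk: the mentoring program 44/140 = 31.4%, Program A 45/112 = 40.2% → Program A
High-risk: the mentoring program 353/1818 = 19.4%, Program A 520/1608 = 32.3% → Program A
Low-risk: the mentoring program 44/64 = 68.8%, Program A 52/65 = 80.0% → Program A
Overall: the mentoring program 441/2022 = 21.8%, Program A 617/1785 = 34.6% → Program A
Program A wins overall and in every risk group — no reversal.

Yes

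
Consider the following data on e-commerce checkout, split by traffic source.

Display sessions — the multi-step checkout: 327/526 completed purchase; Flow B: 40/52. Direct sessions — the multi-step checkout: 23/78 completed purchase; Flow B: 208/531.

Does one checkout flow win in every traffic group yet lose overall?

Display: the multi-step checkout 327/526 = 62.2%, Flow B 40/52 = 76.9% → Flow B
Direct: the multi-step checkout 23/78 = 29.5%, Flow B 208/531 = 39.2% → Flow B
Overall: the multi-step checkout 350/604 = 57.9%, Flow B 248/583 = 42.5% → the multi-step checkout
Flow B wins each traffic group but the multi-step checkout wins overall — the comparison reverses. Flow B's sessions skew toward direct, which has a lower base rate.

Yes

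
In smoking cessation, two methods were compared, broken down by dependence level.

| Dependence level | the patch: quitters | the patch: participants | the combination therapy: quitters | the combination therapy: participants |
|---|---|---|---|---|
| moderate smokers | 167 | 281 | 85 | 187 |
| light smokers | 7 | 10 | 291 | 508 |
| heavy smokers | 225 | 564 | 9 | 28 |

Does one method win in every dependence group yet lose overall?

Moderate smokers: the patch 167/281 = 59.4%, the combination therapy 85/187 = 45.5% → the patch
Light smokers: the patch 7/10 = 70.0%, the combination therapy 291/508 = 57.3% → the patch
Heavy smokers: the patch 225/564 = 39.9%, the combination therapy 9/28 = 32.1% → the patch
Overall: the patch 399/855 = 46.7%, the combination therapy 385/723 = 53.3% → the combination therapy
The patch wins each dependence group but the combination therapy wins overall — the comparison reverses. The patch's participants skew toward heavy smokers, which has a lower base rate.

Yes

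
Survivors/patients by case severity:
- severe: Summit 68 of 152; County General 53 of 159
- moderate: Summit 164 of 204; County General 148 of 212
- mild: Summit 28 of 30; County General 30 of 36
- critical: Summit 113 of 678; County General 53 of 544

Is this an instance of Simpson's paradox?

No

Severe: Summit 68/152 = 44.7%, County General 53/159 = 33.3% → Summit
Moderate: Summit 164/204 = 80.4%, County General 148/212 = 69.8% → Summit
Mild: Summit 28/30 = 93.3%, County General 30/36 = 83.3% → Summit
Critical: Summit 113/678 = 16.7%, County General 53/544 = 9.7% → Summit
Overall: Summit 373/1064 = 35.1%, County General 284/951 = 29.9% → Summit
Summit wins overall and in every case group — no reversal.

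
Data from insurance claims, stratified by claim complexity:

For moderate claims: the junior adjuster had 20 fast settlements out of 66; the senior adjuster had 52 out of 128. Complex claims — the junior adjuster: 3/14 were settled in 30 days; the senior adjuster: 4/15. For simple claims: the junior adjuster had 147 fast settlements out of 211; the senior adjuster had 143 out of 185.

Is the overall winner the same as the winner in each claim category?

Yes

Moderate: the junior adjuster 20/66 = 30.3%, the senior adjuster 52/128 = 40.6% → the senior adjuster
Complex: the junior adjuster 3/14 = 21.4%, the senior adjuster 4/15 = 26.7% → the senior adjuster
Simple: the junior adjuster 147/211 = 69.7%, the senior adjuster 143/185 = 77.3% → the senior adjuster
Overall: the junior adjuster 170/291 = 58.4%, the senior adjuster 199/328 = 60.7% → the senior adjuster
The senior adjuster wins overall and in every claim group — no reversal.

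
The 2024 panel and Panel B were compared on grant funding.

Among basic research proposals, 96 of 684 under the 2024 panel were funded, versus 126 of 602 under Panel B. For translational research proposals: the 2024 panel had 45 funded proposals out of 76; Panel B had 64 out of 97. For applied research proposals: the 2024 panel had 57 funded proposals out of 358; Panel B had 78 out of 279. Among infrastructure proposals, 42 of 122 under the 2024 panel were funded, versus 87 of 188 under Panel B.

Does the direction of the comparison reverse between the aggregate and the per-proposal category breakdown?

Basic research: the 2024 panel 96/684 = 14.0%, Panel B 126/602 = 20.9% → Panel B
Translational research: the 2024 panel 45/76 = 59.2%, Panel B 64/97 = 66.0% → Panel B
Applied research: the 2024 panel 57/358 = 15.9%, Panel B 78/279 = 28.0% → Panel B
Infrastructure: the 2024 panel 42/122 = 34.4%, Panel B 87/188 = 46.3% → Panel B
Overall: the 2024 panel 240/1240 = 19.4%, Panel B 355/1166 = 30.4% → Panel B
Panel B wins overall and in every proposal group — no reversal.

No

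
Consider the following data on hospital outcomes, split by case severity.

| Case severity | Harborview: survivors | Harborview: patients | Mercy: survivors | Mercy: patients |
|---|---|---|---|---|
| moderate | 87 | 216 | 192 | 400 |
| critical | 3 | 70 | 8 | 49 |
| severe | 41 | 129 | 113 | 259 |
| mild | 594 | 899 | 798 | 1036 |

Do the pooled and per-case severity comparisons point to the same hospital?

Moderate: Harborview 87/216 = 40.3%, Mercy 192/400 = 48.0% → Mercy
Critical: Harborview 3/70 = 4.3%, Mercy 8/49 = 16.3% → Mercy
Severe: Harborview 41/129 = 31.8%, Mercy 113/259 = 43.6% → Mercy
Mild: Harborview 594/899 = 66.1%, Mercy 798/1036 = 77.0% → Mercy
Overall: Harborview 725/1314 = 55.2%, Mercy 1111/1744 = 63.7% → Mercy
Mercy wins overall and in every case group — no reversal.

Yes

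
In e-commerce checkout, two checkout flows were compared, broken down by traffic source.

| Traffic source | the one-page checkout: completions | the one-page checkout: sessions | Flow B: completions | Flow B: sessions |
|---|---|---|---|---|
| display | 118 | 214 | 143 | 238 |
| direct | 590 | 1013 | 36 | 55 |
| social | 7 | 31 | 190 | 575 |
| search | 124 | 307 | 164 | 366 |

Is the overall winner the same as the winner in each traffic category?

No

Display: the one-page checkout 118/214 = 55.1%, Flow B 143/238 = 60.1% → Flow B
Direct: the one-page checkout 590/1013 = 58.2%, Flow B 36/55 = 65.5% → Flow B
Social: the one-page checkout 7/31 = 22.6%, Flow B 190/575 = 33.0% → Flow B
Search: the one-page checkout 124/307 = 40.4%, Flow B 164/366 = 44.8% → Flow B
Overall: the one-page checkout 839/1565 = 53.6%, Flow B 533/1234 = 43.2% → the one-page checkout
Flow B wins each traffic group but the one-page checkout wins overall — the comparison reverses. Flow B's sessions skew toward social, which has a lower base rate.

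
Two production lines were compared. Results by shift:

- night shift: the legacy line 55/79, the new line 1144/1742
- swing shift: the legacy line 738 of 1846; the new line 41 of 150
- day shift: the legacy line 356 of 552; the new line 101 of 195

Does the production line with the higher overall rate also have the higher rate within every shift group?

No

Night shift: the legacy line 55/79 = 69.6%, the new line 1144/1742 = 65.7% → the legacy line
Swing shift: the legacy line 738/1846 = 40.0%, the new line 41/150 = 27.3% → the legacy line
Day shift: the legacy line 356/552 = 64.5%, the new line 101/195 = 51.8% → the legacy line
Overall: the legacy line 1149/2477 = 46.4%, the new line 1286/2087 = 61.6% → the new line
The legacy line wins each shift group but the new line wins overall — the comparison reverses. The legacy line's units skew toward swing shift, which has a lower base rate.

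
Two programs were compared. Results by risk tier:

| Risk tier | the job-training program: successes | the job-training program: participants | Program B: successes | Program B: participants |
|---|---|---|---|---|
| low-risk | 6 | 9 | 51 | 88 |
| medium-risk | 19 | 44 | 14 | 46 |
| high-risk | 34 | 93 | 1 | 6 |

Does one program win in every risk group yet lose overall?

Low-risk: the job-training program 6/9 = 66.7%, Program B 51/88 = 58.0% → the job-training program
Medium-risk: the job-training program 19/44 = 43.2%, Program B 14/46 = 30.4% → the job-training program
High-risk: the job-training program 34/93 = 36.6%, Program B 1/6 = 16.7% → the job-training program
Overall: the job-training program 59/146 = 40.4%, Program B 66/140 = 47.1% → Program B
The job-training program wins each risk group but Program B wins overall — the comparison reverses. The job-training program's participants skew toward high-risk, which has a lower base rate.

Yes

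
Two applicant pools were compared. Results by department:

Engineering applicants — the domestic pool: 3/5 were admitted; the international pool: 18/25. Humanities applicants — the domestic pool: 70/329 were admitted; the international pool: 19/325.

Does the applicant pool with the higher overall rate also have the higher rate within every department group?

Engineering: the domestic pool 3/5 = 60.0%, the international pool 18/25 = 72.0% → the international pool
Humanities: the domestic pool 70/329 = 21.3%, the international pool 19/325 = 5.8% → the domestic pool
Overall: the domestic pool 73/334 = 21.9%, the international pool 37/350 = 10.6% → the domestic pool
Neither sweeps: the domestic pool wins 1 of 2 groups, the international pool wins 1. The domestic pool wins overall but not every group — no Simpson reversal.

No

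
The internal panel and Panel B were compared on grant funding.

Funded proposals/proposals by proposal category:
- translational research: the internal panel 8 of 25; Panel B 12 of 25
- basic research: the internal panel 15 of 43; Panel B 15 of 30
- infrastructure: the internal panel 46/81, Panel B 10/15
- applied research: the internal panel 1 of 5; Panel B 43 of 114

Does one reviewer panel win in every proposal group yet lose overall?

Yes

Translational research: the internal panel 8/25 = 32.0%, Panel B 12/25 = 48.0% → Panel B
Basic research: the internal panel 15/43 = 34.9%, Panel B 15/30 = 50.0% → Panel B
Infrastructure: the internal panel 46/81 = 56.8%, Panel B 10/15 = 66.7% → Panel B
Applied research: the internal panel 1/5 = 20.0%, Panel B 43/114 = 37.7% → Panel B
Overall: the internal panel 70/154 = 45.5%, Panel B 80/184 = 43.5% → the internal panel
Panel B wins each proposal group but the internal panel wins overall — the comparison reverses. Panel B's proposals skew toward applied research, which has a lower base rate.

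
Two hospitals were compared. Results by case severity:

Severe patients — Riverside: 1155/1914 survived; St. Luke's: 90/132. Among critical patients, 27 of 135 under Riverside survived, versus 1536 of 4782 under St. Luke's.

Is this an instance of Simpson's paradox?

Severe: Riverside 1155/1914 = 60.3%, St. Luke's 90/132 = 68.2% → St. Luke's
Critical: Riverside 27/135 = 20.0%, St. Luke's 1536/4782 = 32.1% → St. Luke's
Overall: Riverside 1182/2049 = 57.7%, St. Luke's 1626/4914 = 33.1% → Riverside
St. Luke's wins each case group but Riverside wins overall — the comparison reverses. St. Luke's's patients skew toward critical, which has a lower base rate.

Yes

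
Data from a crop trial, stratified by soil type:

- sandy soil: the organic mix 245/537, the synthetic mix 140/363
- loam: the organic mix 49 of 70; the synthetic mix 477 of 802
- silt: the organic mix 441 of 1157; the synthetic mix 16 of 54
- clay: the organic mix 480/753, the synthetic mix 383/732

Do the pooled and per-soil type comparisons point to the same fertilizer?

Sandy soil: the organic mix 245/537 = 45.6%, the synthetic mix 140/363 = 38.6% → the organic mix
Loam: the organic mix 49/70 = 70.0%, the synthetic mix 477/802 = 59.5% → the organic mix
Silt: the organic mix 441/1157 = 38.1%, the synthetic mix 16/54 = 29.6% → the organic mix
Clay: the organic mix 480/753 = 63.7%, the synthetic mix 383/732 = 52.3% → the organic mix
Overall: the organic mix 1215/2517 = 48.3%, the synthetic mix 1016/1951 = 52.1% → the synthetic mix
The organic mix wins each soil group but the synthetic mix wins overall — the comparison reverses. The organic mix's plots skew toward silt, which has a lower base rate.

No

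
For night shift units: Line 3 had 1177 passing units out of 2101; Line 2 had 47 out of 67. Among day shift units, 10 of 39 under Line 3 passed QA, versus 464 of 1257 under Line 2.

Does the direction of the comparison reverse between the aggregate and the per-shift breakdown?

Yes

Night shift: Line 3 1177/2101 = 56.0%, Line 2 47/67 = 70.1% → Line 2
Day shift: Line 3 10/39 = 25.6%, Line 2 464/1257 = 36.9% → Line 2
Overall: Line 3 1187/2140 = 55.5%, Line 2 511/1324 = 38.6% → Line 3
Line 2 wins each shift group but Line 3 wins overall — the comparison reverses. Line 2's units skew toward day shift, which has a lower base rate.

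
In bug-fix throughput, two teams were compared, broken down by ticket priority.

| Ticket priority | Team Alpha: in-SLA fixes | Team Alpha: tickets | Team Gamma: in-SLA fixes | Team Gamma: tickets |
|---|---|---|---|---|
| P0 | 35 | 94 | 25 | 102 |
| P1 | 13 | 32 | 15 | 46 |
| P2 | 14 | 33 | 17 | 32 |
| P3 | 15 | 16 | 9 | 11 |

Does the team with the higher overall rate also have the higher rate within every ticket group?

P0: Team Alpha 35/94 = 37.2%, Team Gamma 25/102 = 24.5% → Team Alpha
P1: Team Alpha 13/32 = 40.6%, Team Gamma 15/46 = 32.6% → Team Alpha
P2: Team Alpha 14/33 = 42.4%, Team Gamma 17/32 = 53.1% → Team Gamma
P3: Team Alpha 15/16 = 93.8%, Team Gamma 9/11 = 81.8% → Team Alpha
Overall: Team Alpha 77/175 = 44.0%, Team Gamma 66/191 = 34.6% → Team Alpha
Neither sweeps: Team Alpha wins 3 of 4 groups, Team Gamma wins 1. Team Alpha wins overall but not every group — no Simpson reversal.

No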